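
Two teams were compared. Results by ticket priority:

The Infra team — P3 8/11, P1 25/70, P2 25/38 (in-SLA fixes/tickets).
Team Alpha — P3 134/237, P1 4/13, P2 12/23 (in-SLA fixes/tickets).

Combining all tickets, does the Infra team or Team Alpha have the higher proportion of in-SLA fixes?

Team Alpha

P3: the Infra team 8/11 = 72.7%, Team Alpha 134/237 = 56.5% → the Infra team
P1: the Infra team 25/70 = 35.7%, Team Alpha 4/13 = 30.8% → the Infra team
P2: the Infra team 25/38 = 65.8%, Team Alpha 12/23 = 52.2% → the Infra team
Overall: the Infra team 58/119 = 48.7%, Team Alpha 150/273 = 54.9% → Team Alpha
(The Infra team wins every ticket group but Team Alpha wins overall — the Infra team's tickets skew toward the low-rate P1 group.)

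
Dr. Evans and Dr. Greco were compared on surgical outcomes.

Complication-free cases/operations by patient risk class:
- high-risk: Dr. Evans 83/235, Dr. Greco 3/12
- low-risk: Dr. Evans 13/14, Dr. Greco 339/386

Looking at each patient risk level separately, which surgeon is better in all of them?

Dr. Evans

High-risk: Dr. Evans 83/235 = 35.3%, Dr. Greco 3/12 = 25.0% → Dr. Evans
Low-risk: Dr. Evans 13/14 = 92.9%, Dr. Greco 339/386 = 87.8% → Dr. Evans
Dr. Evans has the higher rate in both groups.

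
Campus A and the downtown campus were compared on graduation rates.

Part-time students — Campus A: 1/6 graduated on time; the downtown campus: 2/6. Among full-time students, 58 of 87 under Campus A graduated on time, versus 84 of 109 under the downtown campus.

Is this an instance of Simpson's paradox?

No

Part-time: Campus A 1/6 = 16.7%, the downtown campus 2/6 = 33.3% → the downtown campus
Full-time: Campus A 58/87 = 66.7%, the downtown campus 84/109 = 77.1% → the downtown campus
Overall: Campus A 59/93 = 63.4%, the downtown campus 86/115 = 74.8% → the downtown campus
The downtown campus wins overall and in every enrollment group — no reversal.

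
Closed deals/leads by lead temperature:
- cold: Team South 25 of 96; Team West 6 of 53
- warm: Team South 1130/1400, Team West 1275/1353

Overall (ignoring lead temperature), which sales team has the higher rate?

Cold: Team South 25/96 = 26.0%, Team West 6/53 = 11.3% → Team South
Warm: Team South 1130/1400 = 80.7%, Team West 1275/1353 = 94.2% → Team West
Overall: Team South 1155/1496 = 77.2%, Team West 1281/1406 = 91.1% → Team West
(Neither sweeps every lead group, but Team West has the higher pooled rate.)

Team West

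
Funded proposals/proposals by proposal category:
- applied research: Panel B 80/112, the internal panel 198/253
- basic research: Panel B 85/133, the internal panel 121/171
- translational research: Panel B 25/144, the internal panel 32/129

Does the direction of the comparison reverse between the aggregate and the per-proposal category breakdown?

Applied research: Panel B 80/112 = 71.4%, the internal panel 198/253 = 78.3% → the internal panel
Basic research: Panel B 85/133 = 63.9%, the internal panel 121/171 = 70.8% → the internal panel
Translational research: Panel B 25/144 = 17.4%, the internal panel 32/129 = 24.8% → the internal panel
Overall: Panel B 190/389 = 48.8%, the internal panel 351/553 = 63.5% → the internal panel
The internal panel wins overall and in every proposal group — no reversal.

No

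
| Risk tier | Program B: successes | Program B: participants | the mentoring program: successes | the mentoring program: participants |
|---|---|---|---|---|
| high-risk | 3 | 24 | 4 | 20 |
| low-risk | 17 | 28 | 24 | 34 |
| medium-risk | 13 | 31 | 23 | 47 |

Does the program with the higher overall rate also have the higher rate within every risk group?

Yes

High-risk: Program B 3/24 = 12.5%, the mentoring program 4/20 = 20.0% → the mentoring program
Low-risk: Program B 17/28 = 60.7%, the mentoring program 24/34 = 70.6% → the mentoring program
Medium-risk: Program B 13/31 = 41.9%, the mentoring program 23/47 = 48.9% → the mentoring program
Overall: Program B 33/83 = 39.8%, the mentoring program 51/101 = 50.5% → the mentoring program
The mentoring program wins overall and in every risk group — no reversal.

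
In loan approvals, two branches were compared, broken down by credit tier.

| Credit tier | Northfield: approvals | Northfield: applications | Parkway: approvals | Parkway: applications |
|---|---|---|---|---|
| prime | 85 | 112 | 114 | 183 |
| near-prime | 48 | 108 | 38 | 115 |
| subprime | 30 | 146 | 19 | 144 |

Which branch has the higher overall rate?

Prime: Northfield 85/112 = 75.9%, Parkway 114/183 = 62.3% → Northfield
Near-prime: Northfield 48/108 = 44.4%, Parkway 38/115 = 33.0% → Northfield
Subprime: Northfield 30/146 = 20.5%, Parkway 19/144 = 13.2% → Northfield
Overall: Northfield 163/366 = 44.5%, Parkway 171/442 = 38.7% → Northfield

Northfield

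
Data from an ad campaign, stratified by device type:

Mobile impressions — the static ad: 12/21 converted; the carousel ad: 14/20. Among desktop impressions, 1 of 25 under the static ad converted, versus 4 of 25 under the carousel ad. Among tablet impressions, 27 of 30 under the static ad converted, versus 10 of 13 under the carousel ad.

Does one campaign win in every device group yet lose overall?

No

Mobile: the static ad 12/21 = 57.1%, the carousel ad 14/20 = 70.0% → the carousel ad
Desktop: the static ad 1/25 = 4.0%, the carousel ad 4/25 = 16.0% → the carousel ad
Tablet: the static ad 27/30 = 90.0%, the carousel ad 10/13 = 76.9% → the static ad
Overall: the static ad 40/76 = 52.6%, the carousel ad 28/58 = 48.3% → the static ad
Neither sweeps: the static ad wins 1 of 3 groups, the carousel ad wins 2. The static ad wins overall but not every group — no Simpson reversal.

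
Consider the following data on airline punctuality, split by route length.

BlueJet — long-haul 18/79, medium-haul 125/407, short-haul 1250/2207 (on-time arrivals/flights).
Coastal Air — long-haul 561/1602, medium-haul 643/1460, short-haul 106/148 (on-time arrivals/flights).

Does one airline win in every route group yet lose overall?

Yes

Long-haul: BlueJet 18/79 = 22.8%, Coastal Air 561/1602 = 35.0% → Coastal Air
Medium-haul: BlueJet 125/407 = 30.7%, Coastal Air 643/1460 = 44.0% → Coastal Air
Short-haul: BlueJet 1250/2207 = 56.6%, Coastal Air 106/148 = 71.6% → Coastal Air
Overall: BlueJet 1393/2693 = 51.7%, Coastal Air 1310/3210 = 40.8% → BlueJet
Coastal Air wins each route group but BlueJet wins overall — the comparison reverses. Coastal Air's flights skew toward long-haul, which has a lower base rate.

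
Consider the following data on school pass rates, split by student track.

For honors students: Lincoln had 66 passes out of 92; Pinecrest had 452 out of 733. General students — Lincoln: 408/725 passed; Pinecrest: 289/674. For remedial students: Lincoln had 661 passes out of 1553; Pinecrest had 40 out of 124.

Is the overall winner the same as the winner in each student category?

Honors: Lincoln 66/92 = 71.7%, Pinecrest 452/733 = 61.7% → Lincoln
General: Lincoln 408/725 = 56.3%, Pinecrest 289/674 = 42.9% → Lincoln
Remedial: Lincoln 661/1553 = 42.6%, Pinecrest 40/124 = 32.3% → Lincoln
Overall: Lincoln 1135/2370 = 47.9%, Pinecrest 781/1531 = 51.0% → Pinecrest
Lincoln wins each student group but Pinecrest wins overall — the comparison reverses. Lincoln's students skew toward remedial, which has a lower base rate.

No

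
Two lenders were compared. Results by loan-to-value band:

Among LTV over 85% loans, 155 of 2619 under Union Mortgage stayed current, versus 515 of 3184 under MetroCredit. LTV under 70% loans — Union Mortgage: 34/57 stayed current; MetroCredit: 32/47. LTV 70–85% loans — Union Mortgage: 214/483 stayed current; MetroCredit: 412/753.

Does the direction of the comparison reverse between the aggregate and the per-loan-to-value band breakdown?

No

LTV over 85%: Union Mortgage 155/2619 = 5.9%, MetroCredit 515/3184 = 16.2% → MetroCredit
LTV under 70%: Union Mortgage 34/57 = 59.6%, MetroCredit 32/47 = 68.1% → MetroCredit
LTV 70–85%: Union Mortgage 214/483 = 44.3%, MetroCredit 412/753 = 54.7% → MetroCredit
Overall: Union Mortgage 403/3159 = 12.8%, MetroCredit 959/3984 = 24.1% → MetroCredit
MetroCredit wins overall and in every loan-to-value group — no reversal.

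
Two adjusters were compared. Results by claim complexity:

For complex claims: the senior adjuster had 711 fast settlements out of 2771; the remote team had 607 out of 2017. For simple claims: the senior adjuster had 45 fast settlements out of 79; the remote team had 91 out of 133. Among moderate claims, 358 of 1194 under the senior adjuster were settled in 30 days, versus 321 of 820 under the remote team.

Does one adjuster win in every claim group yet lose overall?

Complex: the senior adjuster 711/2771 = 25.7%, the remote team 607/2017 = 30.1% → the remote team
Simple: the senior adjuster 45/79 = 57.0%, the remote team 91/133 = 68.4% → the remote team
Moderate: the senior adjuster 358/1194 = 30.0%, the remote team 321/820 = 39.1% → the remote team
Overall: the senior adjuster 1114/4044 = 27.5%, the remote team 1019/2970 = 34.3% → the remote team
The remote team wins overall and in every claim group — no reversal.

No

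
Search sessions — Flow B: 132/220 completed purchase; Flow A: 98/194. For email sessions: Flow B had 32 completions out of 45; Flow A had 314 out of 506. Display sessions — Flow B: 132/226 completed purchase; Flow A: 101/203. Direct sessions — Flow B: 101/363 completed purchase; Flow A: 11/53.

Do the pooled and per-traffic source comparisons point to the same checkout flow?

Search: Flow B 132/220 = 60.0%, Flow A 98/194 = 50.5% → Flow B
Email: Flow B 32/45 = 71.1%, Flow A 314/506 = 62.1% → Flow B
Display: Flow B 132/226 = 58.4%, Flow A 101/203 = 49.8% → Flow B
Direct: Flow B 101/363 = 27.8%, Flow A 11/53 = 20.8% → Flow B
Overall: Flow B 397/854 = 46.5%, Flow A 524/956 = 54.8% → Flow A
Flow B wins each traffic group but Flow A wins overall — the comparison reverses. Flow B's sessions skew toward direct, which has a lower base rate.

No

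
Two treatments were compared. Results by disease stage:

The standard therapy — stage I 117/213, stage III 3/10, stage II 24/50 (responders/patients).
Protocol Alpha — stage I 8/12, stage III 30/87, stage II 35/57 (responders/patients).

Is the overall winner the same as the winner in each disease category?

No

Stage I: the standard therapy 117/213 = 54.9%, Protocol Alpha 8/12 = 66.7% → Protocol Alpha
Stage III: the standard therapy 3/10 = 30.0%, Protocol Alpha 30/87 = 34.5% → Protocol Alpha
Stage II: the standard therapy 24/50 = 48.0%, Protocol Alpha 35/57 = 61.4% → Protocol Alpha
Overall: the standard therapy 144/273 = 52.7%, Protocol Alpha 73/156 = 46.8% → the standard therapy
Protocol Alpha wins each disease group but the standard therapy wins overall — the comparison reverses. Protocol Alpha's patients skew toward stage III, which has a lower base rate.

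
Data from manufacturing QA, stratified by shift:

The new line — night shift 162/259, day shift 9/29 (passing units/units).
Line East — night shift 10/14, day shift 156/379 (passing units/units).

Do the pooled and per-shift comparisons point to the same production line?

Night shift: the new line 162/259 = 62.5%, Line East 10/14 = 71.4% → Line East
Day shift: the new line 9/29 = 31.0%, Line East 156/379 = 41.2% → Line East
Overall: the new line 171/288 = 59.4%, Line East 166/393 = 42.2% → the new line
Line East wins each shift group but the new line wins overall — the comparison reverses. Line East's units skew toward day shift, which has a lower base rate.

No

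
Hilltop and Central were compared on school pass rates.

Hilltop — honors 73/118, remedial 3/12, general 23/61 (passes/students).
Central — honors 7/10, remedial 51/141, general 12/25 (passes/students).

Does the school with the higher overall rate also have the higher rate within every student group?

Honors: Hilltop 73/118 = 61.9%, Central 7/10 = 70.0% → Central
Remedial: Hilltop 3/12 = 25.0%, Central 51/141 = 36.2% → Central
General: Hilltop 23/61 = 37.7%, Central 12/25 = 48.0% → Central
Overall: Hilltop 99/191 = 51.8%, Central 70/176 = 39.8% → Hilltop
Central wins each student group but Hilltop wins overall — the comparison reverses. Central's students skew toward remedial, which has a lower base rate.

No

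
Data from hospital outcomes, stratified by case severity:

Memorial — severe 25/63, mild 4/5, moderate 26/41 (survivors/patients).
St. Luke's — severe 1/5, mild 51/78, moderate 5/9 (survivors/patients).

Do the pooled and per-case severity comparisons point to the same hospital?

No

Severe: Memorial 25/63 = 39.7%, St. Luke's 1/5 = 20.0% → Memorial
Mild: Memorial 4/5 = 80.0%, St. Luke's 51/78 = 65.4% → Memorial
Moderate: Memorial 26/41 = 63.4%, St. Luke's 5/9 = 55.6% → Memorial
Overall: Memorial 55/109 = 50.5%, St. Luke's 57/92 = 62.0% → St. Luke's
Memorial wins each case group but St. Luke's wins overall — the comparison reverses. Memorial's patients skew toward severe, which has a lower base rate.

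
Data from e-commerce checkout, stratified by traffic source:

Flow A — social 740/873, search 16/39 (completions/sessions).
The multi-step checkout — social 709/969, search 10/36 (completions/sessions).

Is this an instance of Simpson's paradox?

Social: Flow A 740/873 = 84.8%, the multi-step checkout 709/969 = 73.2% → Flow A
Search: Flow A 16/39 = 41.0%, the multi-step checkout 10/36 = 27.8% → Flow A
Overall: Flow A 756/912 = 82.9%, the multi-step checkout 719/1005 = 71.5% → Flow A
Flow A wins overall and in every traffic group — no reversal.

No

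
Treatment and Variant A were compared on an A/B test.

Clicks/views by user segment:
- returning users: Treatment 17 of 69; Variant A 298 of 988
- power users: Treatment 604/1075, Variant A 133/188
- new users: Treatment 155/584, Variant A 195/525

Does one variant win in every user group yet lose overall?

Returning users: Treatment 17/69 = 24.6%, Variant A 298/988 = 30.2% → Variant A
Power users: Treatment 604/1075 = 56.2%, Variant A 133/188 = 70.7% → Variant A
New users: Treatment 155/584 = 26.5%, Variant A 195/525 = 37.1% → Variant A
Overall: Treatment 776/1728 = 44.9%, Variant A 626/1701 = 36.8% → Treatment
Variant A wins each user group but Treatment wins overall — the comparison reverses. Variant A's views skew toward returning users, which has a lower base rate.

Yes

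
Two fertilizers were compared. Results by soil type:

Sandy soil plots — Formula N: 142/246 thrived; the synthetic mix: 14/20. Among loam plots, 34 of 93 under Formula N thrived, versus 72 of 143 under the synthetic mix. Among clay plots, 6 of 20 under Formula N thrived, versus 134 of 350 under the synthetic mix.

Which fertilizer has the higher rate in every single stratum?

the synthetic mix

Sandy soil: Formula N 142/246 = 57.7%, the synthetic mix 14/20 = 70.0% → the synthetic mix
Loam: Formula N 34/93 = 36.6%, the synthetic mix 72/143 = 50.3% → the synthetic mix
Clay: Formula N 6/20 = 30.0%, the synthetic mix 134/350 = 38.3% → the synthetic mix
The synthetic mix has the higher rate in all 3 groups.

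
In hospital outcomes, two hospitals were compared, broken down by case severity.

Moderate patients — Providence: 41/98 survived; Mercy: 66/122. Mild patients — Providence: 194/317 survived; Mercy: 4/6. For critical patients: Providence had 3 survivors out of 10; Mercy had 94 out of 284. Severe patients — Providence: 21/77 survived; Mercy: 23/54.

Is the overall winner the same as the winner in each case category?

Moderate: Providence 41/98 = 41.8%, Mercy 66/122 = 54.1% → Mercy
Mild: Providence 194/317 = 61.2%, Mercy 4/6 = 66.7% → Mercy
Critical: Providence 3/10 = 30.0%, Mercy 94/284 = 33.1% → Mercy
Severe: Providence 21/77 = 27.3%, Mercy 23/54 = 42.6% → Mercy
Overall: Providence 259/502 = 51.6%, Mercy 187/466 = 40.1% → Providence
Mercy wins each case group but Providence wins overall — the comparison reverses. Mercy's patients skew toward critical, which has a lower base rate.

No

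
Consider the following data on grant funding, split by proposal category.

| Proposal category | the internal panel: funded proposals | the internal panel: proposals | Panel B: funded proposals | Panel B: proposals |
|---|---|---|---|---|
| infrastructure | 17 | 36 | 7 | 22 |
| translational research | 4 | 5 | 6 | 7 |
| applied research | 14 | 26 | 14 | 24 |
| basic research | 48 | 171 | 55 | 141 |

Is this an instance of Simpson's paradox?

Infrastructure: the internal panel 17/36 = 47.2%, Panel B 7/22 = 31.8% → the internal panel
Translational research: the internal panel 4/5 = 80.0%, Panel B 6/7 = 85.7% → Panel B
Applied research: the internal panel 14/26 = 53.8%, Panel B 14/24 = 58.3% → Panel B
Basic research: the internal panel 48/171 = 28.1%, Panel B 55/141 = 39.0% → Panel B
Overall: the internal panel 83/238 = 34.9%, Panel B 82/194 = 42.3% → Panel B
Neither sweeps: the internal panel wins 1 of 4 groups, Panel B wins 3. Panel B wins overall but not every group — no Simpson reversal.

No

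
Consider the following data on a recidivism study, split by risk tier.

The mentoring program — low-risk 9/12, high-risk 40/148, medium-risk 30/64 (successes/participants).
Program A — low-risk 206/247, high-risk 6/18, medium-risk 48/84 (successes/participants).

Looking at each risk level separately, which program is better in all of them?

Program A

Low-risk: the mentoring program 9/12 = 75.0%, Program A 206/247 = 83.4% → Program A
High-risk: the mentoring program 40/148 = 27.0%, Program A 6/18 = 33.3% → Program A
Medium-risk: the mentoring program 30/64 = 46.9%, Program A 48/84 = 57.1% → Program A
Program A has the higher rate in all 3 groups.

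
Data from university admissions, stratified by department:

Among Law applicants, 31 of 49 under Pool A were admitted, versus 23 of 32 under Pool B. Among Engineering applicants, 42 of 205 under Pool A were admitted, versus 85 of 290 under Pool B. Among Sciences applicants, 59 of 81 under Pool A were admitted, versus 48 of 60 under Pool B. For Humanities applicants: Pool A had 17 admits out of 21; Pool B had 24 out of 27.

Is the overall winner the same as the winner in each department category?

Yes

Law: Pool A 31/49 = 63.3%, Pool B 23/32 = 71.9% → Pool B
Engineering: Pool A 42/205 = 20.5%, Pool B 85/290 = 29.3% → Pool B
Sciences: Pool A 59/81 = 72.8%, Pool B 48/60 = 80.0% → Pool B
Humanities: Pool A 17/21 = 81.0%, Pool B 24/27 = 88.9% → Pool B
Overall: Pool A 149/356 = 41.9%, Pool B 180/409 = 44.0% → Pool B
Pool B wins overall and in every department group — no reversal.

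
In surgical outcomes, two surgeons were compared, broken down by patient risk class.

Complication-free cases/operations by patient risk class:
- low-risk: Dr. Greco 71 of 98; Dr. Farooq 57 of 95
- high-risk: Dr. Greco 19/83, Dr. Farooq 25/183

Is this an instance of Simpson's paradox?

No

Low-risk: Dr. Greco 71/98 = 72.4%, Dr. Farooq 57/95 = 60.0% → Dr. Greco
High-risk: Dr. Greco 19/83 = 22.9%, Dr. Farooq 25/183 = 13.7% → Dr. Greco
Overall: Dr. Greco 90/181 = 49.7%, Dr. Farooq 82/278 = 29.5% → Dr. Greco
Dr. Greco wins overall and in every patient risk group — no reversal.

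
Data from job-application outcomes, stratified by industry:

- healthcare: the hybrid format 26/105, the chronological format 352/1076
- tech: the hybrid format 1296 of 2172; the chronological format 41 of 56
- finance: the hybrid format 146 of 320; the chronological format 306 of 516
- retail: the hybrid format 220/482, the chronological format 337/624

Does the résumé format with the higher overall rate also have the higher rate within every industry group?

Healthcare: the hybrid format 26/105 = 24.8%, the chronological format 352/1076 = 32.7% → the chronological format
Tech: the hybrid format 1296/2172 = 59.7%, the chronological format 41/56 = 73.2% → the chronological format
Finance: the hybrid format 146/320 = 45.6%, the chronological format 306/516 = 59.3% → the chronological format
Retail: the hybrid format 220/482 = 45.6%, the chronological format 337/624 = 54.0% → the chronological format
Overall: the hybrid format 1688/3079 = 54.8%, the chronological format 1036/2272 = 45.6% → the hybrid format
The chronological format wins each industry group but the hybrid format wins overall — the comparison reverses. The chronological format's applications skew toward healthcare, which has a lower base rate.

No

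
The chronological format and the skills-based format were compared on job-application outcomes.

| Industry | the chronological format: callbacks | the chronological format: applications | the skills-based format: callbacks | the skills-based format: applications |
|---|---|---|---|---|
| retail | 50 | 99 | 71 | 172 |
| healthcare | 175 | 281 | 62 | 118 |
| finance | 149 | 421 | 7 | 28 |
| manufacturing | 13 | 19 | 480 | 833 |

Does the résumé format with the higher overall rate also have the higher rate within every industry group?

No

Retail: the chronological format 50/99 = 50.5%, the skills-based format 71/172 = 41.3% → the chronological format
Healthcare: the chronological format 175/281 = 62.3%, the skills-based format 62/118 = 52.5% → the chronological format
Finance: the chronological format 149/421 = 35.4%, the skills-based format 7/28 = 25.0% → the chronological format
Manufacturing: the chronological format 13/19 = 68.4%, the skills-based format 480/833 = 57.6% → the chronological format
Overall: the chronological format 387/820 = 47.2%, the skills-based format 620/1151 = 53.9% → the skills-based format
The chronological format wins each industry group but the skills-based format wins overall — the comparison reverses. The chronological format's applications skew toward finance, which has a lower base rate.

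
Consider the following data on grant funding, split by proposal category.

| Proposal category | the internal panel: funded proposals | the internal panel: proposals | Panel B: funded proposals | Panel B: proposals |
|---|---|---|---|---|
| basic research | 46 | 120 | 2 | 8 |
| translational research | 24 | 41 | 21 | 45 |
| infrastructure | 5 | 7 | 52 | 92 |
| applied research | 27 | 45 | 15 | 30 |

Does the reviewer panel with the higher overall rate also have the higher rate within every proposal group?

Basic research: the internal panel 46/120 = 38.3%, Panel B 2/8 = 25.0% → the internal panel
Translational research: the internal panel 24/41 = 58.5%, Panel B 21/45 = 46.7% → the internal panel
Infrastructure: the internal panel 5/7 = 71.4%, Panel B 52/92 = 56.5% → the internal panel
Applied research: the internal panel 27/45 = 60.0%, Panel B 15/30 = 50.0% → the internal panel
Overall: the internal panel 102/213 = 47.9%, Panel B 90/175 = 51.4% → Panel B
The internal panel wins each proposal group but Panel B wins overall — the comparison reverses. The internal panel's proposals skew toward basic research, which has a lower base rate.

No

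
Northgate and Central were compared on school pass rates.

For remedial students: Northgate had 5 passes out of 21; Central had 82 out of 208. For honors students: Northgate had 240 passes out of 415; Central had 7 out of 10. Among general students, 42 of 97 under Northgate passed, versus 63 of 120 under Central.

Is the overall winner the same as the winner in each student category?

No

Remedial: Northgate 5/21 = 23.8%, Central 82/208 = 39.4% → Central
Honors: Northgate 240/415 = 57.8%, Central 7/10 = 70.0% → Central
General: Northgate 42/97 = 43.3%, Central 63/120 = 52.5% → Central
Overall: Northgate 287/533 = 53.8%, Central 152/338 = 45.0% → Northgate
Central wins each student group but Northgate wins overall — the comparison reverses. Central's students skew toward remedial, which has a lower base rate.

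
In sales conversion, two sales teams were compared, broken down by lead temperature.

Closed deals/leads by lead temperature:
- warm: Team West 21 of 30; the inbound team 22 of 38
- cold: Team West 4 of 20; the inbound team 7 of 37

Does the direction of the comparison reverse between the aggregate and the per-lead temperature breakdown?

No

Warm: Team West 21/30 = 70.0%, the inbound team 22/38 = 57.9% → Team West
Cold: Team West 4/20 = 20.0%, the inbound team 7/37 = 18.9% → Team West
Overall: Team West 25/50 = 50.0%, the inbound team 29/75 = 38.7% → Team West
Team West wins overall and in every lead group — no reversal.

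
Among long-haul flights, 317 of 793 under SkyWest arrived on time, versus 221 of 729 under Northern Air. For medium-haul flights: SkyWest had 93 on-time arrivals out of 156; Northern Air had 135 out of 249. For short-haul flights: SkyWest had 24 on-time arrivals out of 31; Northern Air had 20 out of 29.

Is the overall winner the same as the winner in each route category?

Long-haul: SkyWest 317/793 = 40.0%, Northern Air 221/729 = 30.3% → SkyWest
Medium-haul: SkyWest 93/156 = 59.6%, Northern Air 135/249 = 54.2% → SkyWest
Short-haul: SkyWest 24/31 = 77.4%, Northern Air 20/29 = 69.0% → SkyWest
Overall: SkyWest 434/980 = 44.3%, Northern Air 376/1007 = 37.3% → SkyWest
SkyWest wins overall and in every route group — no reversal.

Yes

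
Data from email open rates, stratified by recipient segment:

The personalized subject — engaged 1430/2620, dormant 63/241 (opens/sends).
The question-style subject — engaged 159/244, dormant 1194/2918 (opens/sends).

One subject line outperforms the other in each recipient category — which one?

Engaged: the personalized subject 1430/2620 = 54.6%, the question-style subject 159/244 = 65.2% → the question-style subject
Dormant: the personalized subject 63/241 = 26.1%, the question-style subject 1194/2918 = 40.9% → the question-style subject
The question-style subject has the higher rate in both groups.

the question-style subject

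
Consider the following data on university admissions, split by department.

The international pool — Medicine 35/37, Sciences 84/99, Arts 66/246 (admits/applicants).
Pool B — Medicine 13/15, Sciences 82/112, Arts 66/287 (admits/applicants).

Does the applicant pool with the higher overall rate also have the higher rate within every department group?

Medicine: the international pool 35/37 = 94.6%, Pool B 13/15 = 86.7% → the international pool
Sciences: the international pool 84/99 = 84.8%, Pool B 82/112 = 73.2% → the international pool
Arts: the international pool 66/246 = 26.8%, Pool B 66/287 = 23.0% → the international pool
Overall: the international pool 185/382 = 48.4%, Pool B 161/414 = 38.9% → the international pool
The international pool wins overall and in every department group — no reversal.

Yes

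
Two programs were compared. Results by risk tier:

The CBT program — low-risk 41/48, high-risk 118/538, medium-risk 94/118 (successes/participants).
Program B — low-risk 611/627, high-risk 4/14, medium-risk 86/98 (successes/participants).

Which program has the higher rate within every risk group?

Low-risk: the CBT program 41/48 = 85.4%, Program B 611/627 = 97.4% → Program B
High-risk: the CBT program 118/538 = 21.9%, Program B 4/14 = 28.6% → Program B
Medium-risk: the CBT program 94/118 = 79.7%, Program B 86/98 = 87.8% → Program B
Program B has the higher rate in all 3 groups.

Program B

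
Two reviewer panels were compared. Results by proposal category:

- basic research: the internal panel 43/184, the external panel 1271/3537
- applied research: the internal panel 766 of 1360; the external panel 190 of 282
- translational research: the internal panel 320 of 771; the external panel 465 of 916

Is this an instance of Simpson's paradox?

Basic research: the internal panel 43/184 = 23.4%, the external panel 1271/3537 = 35.9% → the external panel
Applied research: the internal panel 766/1360 = 56.3%, the external panel 190/282 = 67.4% → the external panel
Translational research: the internal panel 320/771 = 41.5%, the external panel 465/916 = 50.8% → the external panel
Overall: the internal panel 1129/2315 = 48.8%, the external panel 1926/4735 = 40.7% → the internal panel
The external panel wins each proposal group but the internal panel wins overall — the comparison reverses. The external panel's proposals skew toward basic research, which has a lower base rate.

Yes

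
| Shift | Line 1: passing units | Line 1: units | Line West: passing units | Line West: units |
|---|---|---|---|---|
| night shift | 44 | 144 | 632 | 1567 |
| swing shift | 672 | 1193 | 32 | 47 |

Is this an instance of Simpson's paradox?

Night shift: Line 1 44/144 = 30.6%, Line West 632/1567 = 40.3% → Line West
Swing shift: Line 1 672/1193 = 56.3%, Line West 32/47 = 68.1% → Line West
Overall: Line 1 716/1337 = 53.6%, Line West 664/1614 = 41.1% → Line 1
Line West wins each shift group but Line 1 wins overall — the comparison reverses. Line West's units skew toward night shift, which has a lower base rate.

Yes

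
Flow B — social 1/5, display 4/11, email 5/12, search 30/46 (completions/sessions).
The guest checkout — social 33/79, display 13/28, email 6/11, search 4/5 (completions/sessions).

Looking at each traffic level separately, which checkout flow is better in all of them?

the guest checkout

Social: Flow B 1/5 = 20.0%, the guest checkout 33/79 = 41.8% → the guest checkout
Display: Flow B 4/11 = 36.4%, the guest checkout 13/28 = 46.4% → the guest checkout
Email: Flow B 5/12 = 41.7%, the guest checkout 6/11 = 54.5% → the guest checkout
Search: Flow B 30/46 = 65.2%, the guest checkout 4/5 = 80.0% → the guest checkout
The guest checkout has the higher rate in all 4 groups.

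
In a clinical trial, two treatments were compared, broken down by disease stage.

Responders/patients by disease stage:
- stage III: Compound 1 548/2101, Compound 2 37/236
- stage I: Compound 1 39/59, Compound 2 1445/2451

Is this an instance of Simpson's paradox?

Stage III: Compound 1 548/2101 = 26.1%, Compound 2 37/236 = 15.7% → Compound 1
Stage I: Compound 1 39/59 = 66.1%, Compound 2 1445/2451 = 59.0% → Compound 1
Overall: Compound 1 587/2160 = 27.2%, Compound 2 1482/2687 = 55.2% → Compound 2
Compound 1 wins each disease group but Compound 2 wins overall — the comparison reverses. Compound 1's patients skew toward stage III, which has a lower base rate.

Yes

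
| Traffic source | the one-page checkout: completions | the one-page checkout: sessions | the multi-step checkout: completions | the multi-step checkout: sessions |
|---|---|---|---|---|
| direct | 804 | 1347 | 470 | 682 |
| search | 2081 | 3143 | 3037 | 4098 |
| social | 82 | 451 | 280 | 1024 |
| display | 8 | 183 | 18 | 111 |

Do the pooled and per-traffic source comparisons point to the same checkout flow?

Direct: the one-page checkout 804/1347 = 59.7%, the multi-step checkout 470/682 = 68.9% → the multi-step checkout
Search: the one-page checkout 2081/3143 = 66.2%, the multi-step checkout 3037/4098 = 74.1% → the multi-step checkout
Social: the one-page checkout 82/451 = 18.2%, the multi-step checkout 280/1024 = 27.3% → the multi-step checkout
Display: the one-page checkout 8/183 = 4.4%, the multi-step checkout 18/111 = 16.2% → the multi-step checkout
Overall: the one-page checkout 2975/5124 = 58.1%, the multi-step checkout 3805/5915 = 64.3% → the multi-step checkout
The multi-step checkout wins overall and in every traffic group — no reversal.

Yes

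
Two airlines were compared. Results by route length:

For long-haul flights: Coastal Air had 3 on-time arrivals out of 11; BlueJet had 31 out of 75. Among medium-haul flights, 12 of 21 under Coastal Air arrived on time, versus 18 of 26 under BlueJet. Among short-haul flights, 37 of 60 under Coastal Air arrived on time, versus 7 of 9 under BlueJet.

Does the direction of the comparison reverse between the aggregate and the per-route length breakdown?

Yes

Long-haul: Coastal Air 3/11 = 27.3%, BlueJet 31/75 = 41.3% → BlueJet
Medium-haul: Coastal Air 12/21 = 57.1%, BlueJet 18/26 = 69.2% → BlueJet
Short-haul: Coastal Air 37/60 = 61.7%, BlueJet 7/9 = 77.8% → BlueJet
Overall: Coastal Air 52/92 = 56.5%, BlueJet 56/110 = 50.9% → Coastal Air
BlueJet wins each route group but Coastal Air wins overall — the comparison reverses. BlueJet's flights skew toward long-haul, which has a lower base rate.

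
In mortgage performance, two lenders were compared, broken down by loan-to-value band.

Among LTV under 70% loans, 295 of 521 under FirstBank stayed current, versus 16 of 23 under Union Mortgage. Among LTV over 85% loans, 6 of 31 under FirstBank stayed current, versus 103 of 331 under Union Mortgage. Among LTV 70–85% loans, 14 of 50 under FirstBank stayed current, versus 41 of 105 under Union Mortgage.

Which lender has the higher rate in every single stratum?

LTV under 70%: FirstBank 295/521 = 56.6%, Union Mortgage 16/23 = 69.6% → Union Mortgage
LTV over 85%: FirstBank 6/31 = 19.4%, Union Mortgage 103/331 = 31.1% → Union Mortgage
LTV 70–85%: FirstBank 14/50 = 28.0%, Union Mortgage 41/105 = 39.0% → Union Mortgage
Union Mortgage has the higher rate in all 3 groups.

Union Mortgage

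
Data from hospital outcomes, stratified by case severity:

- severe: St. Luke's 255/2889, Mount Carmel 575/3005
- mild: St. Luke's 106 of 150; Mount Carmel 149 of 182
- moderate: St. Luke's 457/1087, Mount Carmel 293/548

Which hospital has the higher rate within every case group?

Severe: St. Luke's 255/2889 = 8.8%, Mount Carmel 575/3005 = 19.1% → Mount Carmel
Mild: St. Luke's 106/150 = 70.7%, Mount Carmel 149/182 = 81.9% → Mount Carmel
Moderate: St. Luke's 457/1087 = 42.0%, Mount Carmel 293/548 = 53.5% → Mount Carmel
Mount Carmel has the higher rate in all 3 groups.

Mount Carmel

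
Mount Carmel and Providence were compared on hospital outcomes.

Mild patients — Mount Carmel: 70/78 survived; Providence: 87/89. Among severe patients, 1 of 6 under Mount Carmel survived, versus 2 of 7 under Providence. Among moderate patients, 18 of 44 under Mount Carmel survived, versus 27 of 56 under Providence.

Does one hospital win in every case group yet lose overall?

No

Mild: Mount Carmel 70/78 = 89.7%, Providence 87/89 = 97.8% → Providence
Severe: Mount Carmel 1/6 = 16.7%, Providence 2/7 = 28.6% → Providence
Moderate: Mount Carmel 18/44 = 40.9%, Providence 27/56 = 48.2% → Providence
Overall: Mount Carmel 89/128 = 69.5%, Providence 116/152 = 76.3% → Providence
Providence wins overall and in every case group — no reversal.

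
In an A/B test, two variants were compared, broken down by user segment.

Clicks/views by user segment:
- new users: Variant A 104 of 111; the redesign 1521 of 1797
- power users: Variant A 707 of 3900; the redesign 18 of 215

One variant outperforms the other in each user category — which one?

Variant A

New users: Variant A 104/111 = 93.7%, the redesign 1521/1797 = 84.6% → Variant A
Power users: Variant A 707/3900 = 18.1%, the redesign 18/215 = 8.4% → Variant A
Variant A has the higher rate in both groups.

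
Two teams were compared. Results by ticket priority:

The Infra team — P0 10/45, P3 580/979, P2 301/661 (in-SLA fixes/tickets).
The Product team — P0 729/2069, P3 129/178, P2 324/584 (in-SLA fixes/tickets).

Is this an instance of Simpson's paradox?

P0: the Infra team 10/45 = 22.2%, the Product team 729/2069 = 35.2% → the Product team
P3: the Infra team 580/979 = 59.2%, the Product team 129/178 = 72.5% → the Product team
P2: the Infra team 301/661 = 45.5%, the Product team 324/584 = 55.5% → the Product team
Overall: the Infra team 891/1685 = 52.9%, the Product team 1182/2831 = 41.8% → the Infra team
The Product team wins each ticket group but the Infra team wins overall — the comparison reverses. The Product team's tickets skew toward P0, which has a lower base rate.

Yes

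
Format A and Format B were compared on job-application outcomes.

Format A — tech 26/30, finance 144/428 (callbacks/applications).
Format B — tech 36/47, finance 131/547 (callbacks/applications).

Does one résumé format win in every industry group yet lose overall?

No

Tech: Format A 26/30 = 86.7%, Format B 36/47 = 76.6% → Format A
Finance: Format A 144/428 = 33.6%, Format B 131/547 = 23.9% → Format A
Overall: Format A 170/458 = 37.1%, Format B 167/594 = 28.1% → Format A
Format A wins overall and in every industry group — no reversal.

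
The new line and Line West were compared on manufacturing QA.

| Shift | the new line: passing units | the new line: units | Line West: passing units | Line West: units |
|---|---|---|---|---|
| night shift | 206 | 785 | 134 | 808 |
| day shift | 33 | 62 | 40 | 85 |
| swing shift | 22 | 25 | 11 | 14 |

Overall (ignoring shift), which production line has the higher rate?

Night shift: the new line 206/785 = 26.2%, Line West 134/808 = 16.6% → the new line
Day shift: the new line 33/62 = 53.2%, Line West 40/85 = 47.1% → the new line
Swing shift: the new line 22/25 = 88.0%, Line West 11/14 = 78.6% → the new line
Overall: the new line 261/872 = 29.9%, Line West 185/907 = 20.4% → the new line

the new line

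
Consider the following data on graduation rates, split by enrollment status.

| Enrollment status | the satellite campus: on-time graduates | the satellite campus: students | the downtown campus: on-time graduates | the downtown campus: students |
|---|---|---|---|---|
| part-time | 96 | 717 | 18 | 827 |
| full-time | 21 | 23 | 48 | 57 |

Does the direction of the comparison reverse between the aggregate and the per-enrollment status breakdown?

Part-time: the satellite campus 96/717 = 13.4%, the downtown campus 18/827 = 2.2% → the satellite campus
Full-time: the satellite campus 21/23 = 91.3%, the downtown campus 48/57 = 84.2% → the satellite campus
Overall: the satellite campus 117/740 = 15.8%, the downtown campus 66/884 = 7.5% → the satellite campus
The satellite campus wins overall and in every enrollment group — no reversal.

No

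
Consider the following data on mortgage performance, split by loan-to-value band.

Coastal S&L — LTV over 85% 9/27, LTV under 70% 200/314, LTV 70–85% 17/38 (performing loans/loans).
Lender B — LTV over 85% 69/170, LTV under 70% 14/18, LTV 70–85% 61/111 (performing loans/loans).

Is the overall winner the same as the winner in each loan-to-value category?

No

LTV over 85%: Coastal S&L 9/27 = 33.3%, Lender B 69/170 = 40.6% → Lender B
LTV under 70%: Coastal S&L 200/314 = 63.7%, Lender B 14/18 = 77.8% → Lender B
LTV 70–85%: Coastal S&L 17/38 = 44.7%, Lender B 61/111 = 55.0% → Lender B
Overall: Coastal S&L 226/379 = 59.6%, Lender B 144/299 = 48.2% → Coastal S&L
Lender B wins each loan-to-value group but Coastal S&L wins overall — the comparison reverses. Lender B's loans skew toward LTV over 85%, which has a lower base rate.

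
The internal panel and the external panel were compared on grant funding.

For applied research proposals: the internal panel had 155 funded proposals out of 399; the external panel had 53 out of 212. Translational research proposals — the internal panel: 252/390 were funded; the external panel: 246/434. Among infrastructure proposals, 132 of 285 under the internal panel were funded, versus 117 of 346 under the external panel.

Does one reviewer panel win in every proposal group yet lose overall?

No

Applied research: the internal panel 155/399 = 38.8%, the external panel 53/212 = 25.0% → the internal panel
Translational research: the internal panel 252/390 = 64.6%, the external panel 246/434 = 56.7% → the internal panel
Infrastructure: the internal panel 132/285 = 46.3%, the external panel 117/346 = 33.8% → the internal panel
Overall: the internal panel 539/1074 = 50.2%, the external panel 416/992 = 41.9% → the internal panel
The internal panel wins overall and in every proposal group — no reversal.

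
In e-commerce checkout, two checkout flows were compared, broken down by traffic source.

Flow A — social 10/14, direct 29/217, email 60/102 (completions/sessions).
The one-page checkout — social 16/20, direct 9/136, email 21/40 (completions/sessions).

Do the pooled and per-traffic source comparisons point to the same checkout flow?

No

Social: Flow A 10/14 = 71.4%, the one-page checkout 16/20 = 80.0% → the one-page checkout
Direct: Flow A 29/217 = 13.4%, the one-page checkout 9/136 = 6.6% → Flow A
Email: Flow A 60/102 = 58.8%, the one-page checkout 21/40 = 52.5% → Flow A
Overall: Flow A 99/333 = 29.7%, the one-page checkout 46/196 = 23.5% → Flow A
Neither sweeps: Flow A wins 2 of 3 groups, the one-page checkout wins 1. Flow A wins overall but not every group — no Simpson reversal.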